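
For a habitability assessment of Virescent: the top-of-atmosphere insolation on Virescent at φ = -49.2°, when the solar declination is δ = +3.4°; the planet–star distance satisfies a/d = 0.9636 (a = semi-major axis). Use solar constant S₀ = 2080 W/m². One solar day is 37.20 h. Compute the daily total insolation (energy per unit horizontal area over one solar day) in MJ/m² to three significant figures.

cos H₀ = −tan(-49.2°) tan(+3.400°) = 0.0688, H₀ = 1.5019 rad.
Bracket: H₀ sin φ sin δ + cos φ cos δ sin H₀ = 1.5019×-0.75700×0.05931 + 0.65342×0.99824×0.99763 = -0.067432 + 0.650724 = 0.583292.
Inverse-square distance factor (a/d)² = 0.9636² = 0.928525.
Q̄ = (S₀/π) × 0.928525 × [bracket] = (2080/π) × 0.928525 × 0.583292 = 358.59 W/m².
Daily total = Q̄ × 37.20 h × 3600 s/h = 358.59 × 37.20 × 3600 / 10⁶ = 48.02 MJ/m².

48.0 MJ/m²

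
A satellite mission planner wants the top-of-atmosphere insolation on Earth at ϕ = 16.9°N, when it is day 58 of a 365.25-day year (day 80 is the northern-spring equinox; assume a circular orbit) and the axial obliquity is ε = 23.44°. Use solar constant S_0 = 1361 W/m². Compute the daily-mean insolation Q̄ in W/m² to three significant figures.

Q̄ ≈ 381 W/m²

Solar longitude: L_s = 360° × (58 − 80)/365.25 = -21.684°, i.e. -21.684° + 360° = 338.316°.
sin δ = sin 23.44° × sin 338.316° = -0.14698, so δ = -8.452°.
cos h₀ = −tan(+16.9°) tan(-8.452°) = 0.0451, h₀ = 1.5256 rad.
Bracket: h₀ sin ϕ sin δ + cos ϕ cos δ sin h₀ = 1.5256×0.29070×-0.14698 + 0.95681×0.98914×0.99898 = -0.065184 + 0.945454 = 0.880270.
Q̄ = (S_0/π) × [bracket] = (1361/π) × 0.880270 = 381.4 W/m².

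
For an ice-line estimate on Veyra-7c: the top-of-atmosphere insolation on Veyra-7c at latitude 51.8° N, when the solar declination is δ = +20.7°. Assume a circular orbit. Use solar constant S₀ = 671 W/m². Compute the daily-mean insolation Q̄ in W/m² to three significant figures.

Q̄ ≈ 231 W/m²

cos H₀ = −tan(+51.8°) tan(+20.700°) = -0.4802, H₀ = 2.0717 rad.
Bracket: H₀ sin φ sin δ + cos φ cos δ sin H₀ = 2.0717×0.78586×0.35347 + 0.61841×0.93544×0.87717 = 0.575473 + 0.507430 = 1.082903.
Q̄ = (S₀/π) × [bracket] = (671/π) × 1.082903 = 231.3 W/m².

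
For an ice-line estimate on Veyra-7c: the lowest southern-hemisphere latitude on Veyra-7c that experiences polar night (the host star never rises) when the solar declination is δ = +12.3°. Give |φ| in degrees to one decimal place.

|φ| = 77.7°

Polar night requires cos H₀ = −tan φ tan δ ≥ 1, i.e. tan φ tan δ ≤ −1.
The boundary is |tan φ| · |tan δ| = 1, so |φ| = 90° − |δ| = 90° − 12.3° = 77.7° in the southern hemisphere.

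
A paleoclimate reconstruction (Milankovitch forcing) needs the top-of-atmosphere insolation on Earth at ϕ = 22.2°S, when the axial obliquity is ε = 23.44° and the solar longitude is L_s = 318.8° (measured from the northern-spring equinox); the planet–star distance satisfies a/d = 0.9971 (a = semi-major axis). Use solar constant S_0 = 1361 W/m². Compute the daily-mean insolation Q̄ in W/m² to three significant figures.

Solar declination: sin δ = sin ε · sin L_s = sin 23.44° × sin 318.8° = -0.26202, so δ = -15.190°.
cos h₀ = −tan(-22.2°) tan(-15.190°) = -0.1108, h₀ = 1.6818 rad.
Bracket: h₀ sin ϕ sin δ + cos ϕ cos δ sin h₀ = 1.6818×-0.37784×-0.26202 + 0.92587×0.96506×0.99384 = 0.166501 + 0.888016 = 1.054517.
Inverse-square distance factor (a/d)² = 0.9971² = 0.994208.
Q̄ = (S_0/π) × 0.994208 × [bracket] = (1361/π) × 0.994208 × 1.054517 = 454.2 W/m².

Q̄ ≈ 454 W/m²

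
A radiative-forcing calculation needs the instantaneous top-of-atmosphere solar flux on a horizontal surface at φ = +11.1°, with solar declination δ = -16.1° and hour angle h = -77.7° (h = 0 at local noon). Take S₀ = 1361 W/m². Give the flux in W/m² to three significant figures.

cos θ_z = sin φ sin δ + cos φ cos δ cos h = -0.053389 + 0.200846 = 0.147457.
Flux = S₀ · cos θ_z = 1361 × 0.147457 = 200.7 W/m².

201 W/m²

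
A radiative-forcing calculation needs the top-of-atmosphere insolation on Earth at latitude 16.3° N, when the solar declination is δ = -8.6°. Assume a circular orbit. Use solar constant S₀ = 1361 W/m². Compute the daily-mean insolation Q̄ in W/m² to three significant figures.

Q̄ ≈ 383 W/m²

cos H₀ = −tan(+16.3°) tan(-8.600°) = 0.0442, H₀ = 1.5266 rad.
Bracket: H₀ sin φ sin δ + cos φ cos δ sin H₀ = 1.5266×0.28067×-0.14954 + 0.95981×0.98876×0.99902 = -0.064074 + 0.948092 = 0.884018.
Q̄ = (S₀/π) × [bracket] = (1361/π) × 0.884018 = 383.0 W/m².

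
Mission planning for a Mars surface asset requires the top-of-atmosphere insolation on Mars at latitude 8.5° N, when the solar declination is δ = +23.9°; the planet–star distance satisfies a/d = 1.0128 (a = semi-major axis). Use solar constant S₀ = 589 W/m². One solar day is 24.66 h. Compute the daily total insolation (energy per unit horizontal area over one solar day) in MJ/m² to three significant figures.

cos H₀ = −tan(+8.5°) tan(+23.900°) = -0.0662, H₀ = 1.6371 rad.
Bracket: H₀ sin φ sin δ + cos φ cos δ sin H₀ = 1.6371×0.14781×0.40514 + 0.98902×0.91425×0.99780 = 0.098036 + 0.902222 = 1.000258.
Inverse-square distance factor (a/d)² = 1.0128² = 1.025764.
Q̄ = (S₀/π) × 1.025764 × [bracket] = (589/π) × 1.025764 × 1.000258 = 192.36 W/m².
Daily total = Q̄ × 24.66 h × 3600 s/h = 192.36 × 24.66 × 3600 / 10⁶ = 17.08 MJ/m².

17.1 MJ/m²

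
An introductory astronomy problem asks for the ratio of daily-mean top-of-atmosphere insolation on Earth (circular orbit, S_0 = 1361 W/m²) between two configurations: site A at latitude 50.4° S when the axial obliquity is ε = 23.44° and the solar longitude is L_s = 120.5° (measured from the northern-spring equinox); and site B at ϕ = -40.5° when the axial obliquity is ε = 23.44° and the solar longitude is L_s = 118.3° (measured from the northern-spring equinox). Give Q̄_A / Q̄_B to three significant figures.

Q̄_A / Q̄_B ≈ 0.621

— Configuration A (ϕ=-50.4°):
Solar declination: sin δ = sin ε · sin L_s = sin 23.44° × sin 120.5° = 0.34275, so δ = +20.044°.
cos h₀ = −tan(-50.4°) tan(+20.044°) = 0.4410, h₀ = 1.1141 rad.
Bracket: h₀ sin ϕ sin δ + cos ϕ cos δ sin h₀ = 1.1141×-0.77051×0.34275 + 0.63742×0.93943×0.89750 = -0.294225 + 0.537433 = 0.243208.
Q̄ = (S_0/π) × [bracket] = (1361/π) × 0.243208 = 105.36 W/m².
— Configuration B (ϕ=-40.5°):
Solar declination: sin δ = sin ε · sin L_s = sin 23.44° × sin 118.3° = 0.35024, so δ = +20.502°.
cos h₀ = −tan(-40.5°) tan(+20.502°) = 0.3194, h₀ = 1.2457 rad.
Bracket: h₀ sin ϕ sin δ + cos ϕ cos δ sin h₀ = 1.2457×-0.64945×0.35024 + 0.76041×0.93666×0.94763 = -0.283351 + 0.674945 = 0.391594.
Q̄ = (S_0/π) × [bracket] = (1361/π) × 0.391594 = 169.65 W/m².
Ratio Q̄_A / Q̄_B = 105.36 / 169.65 = 0.6210.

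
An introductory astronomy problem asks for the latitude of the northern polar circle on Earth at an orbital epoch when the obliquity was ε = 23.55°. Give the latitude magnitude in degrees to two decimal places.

The polar circle is the lowest latitude that experiences at least one full rotation of continuous daylight at the northern-summer solstice; it lies at |φ| = 90° − ε = 90° − 23.55° = 66.45°.

66.45°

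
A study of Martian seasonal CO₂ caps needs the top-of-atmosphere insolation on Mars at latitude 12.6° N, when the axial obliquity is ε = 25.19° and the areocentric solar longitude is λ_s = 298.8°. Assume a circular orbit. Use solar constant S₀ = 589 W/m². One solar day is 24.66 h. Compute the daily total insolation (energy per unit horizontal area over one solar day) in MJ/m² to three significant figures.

sin δ = sin 25.19° × sin 298.8° = -0.37297, so δ = -21.899°.
cos H₀ = −tan(+12.6°) tan(-21.899°) = 0.0899, H₀ = 1.4808 rad.
Bracket: H₀ sin φ sin δ + cos φ cos δ sin H₀ = 1.4808×0.21814×-0.37297 + 0.97592×0.92784×0.99595 = -0.120477 + 0.901830 = 0.781353.
Q̄ = (S₀/π) × [bracket] = (589/π) × 0.781353 = 146.49 W/m².
Daily total = Q̄ × 24.66 h × 3600 s/h = 146.49 × 24.66 × 3600 / 10⁶ = 13.00 MJ/m².

13.0 MJ/m²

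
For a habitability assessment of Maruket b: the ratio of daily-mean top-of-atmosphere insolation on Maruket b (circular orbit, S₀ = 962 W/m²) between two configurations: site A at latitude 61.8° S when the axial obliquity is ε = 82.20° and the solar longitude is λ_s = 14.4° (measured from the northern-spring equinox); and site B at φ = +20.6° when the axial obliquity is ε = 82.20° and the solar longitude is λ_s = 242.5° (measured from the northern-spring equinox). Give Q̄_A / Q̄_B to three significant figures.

Q̄_A / Q̄_B ≈ 2.32

— Configuration A (φ=-61.8°):
Solar declination: sin δ = sin ε · sin λ_s = sin 82.20° × sin 14.4° = 0.24639, so δ = +14.264°.
cos H₀ = −tan(-61.8°) tan(+14.264°) = 0.4741, H₀ = 1.0768 rad.
Bracket: H₀ sin φ sin δ + cos φ cos δ sin H₀ = 1.0768×-0.88130×0.24639 + 0.47255×0.96917×0.88045 = -0.233820 + 0.403230 = 0.169410.
Q̄ = (S₀/π) × [bracket] = (962/π) × 0.169410 = 51.876 W/m².
— Configuration B (φ=+20.6°):
Solar declination: sin δ = sin ε · sin λ_s = sin 82.20° × sin 242.5° = -0.87880, so δ = -61.498°.
cos H₀ = −tan(+20.6°) tan(-61.498°) = 0.6922, H₀ = 0.8062 rad.
Bracket: H₀ sin φ sin δ + cos φ cos δ sin H₀ = 0.8062×0.35184×-0.87880 + 0.93606×0.47718×0.72168 = -0.249275 + 0.322352 = 0.073077.
Q̄ = (S₀/π) × [bracket] = (962/π) × 0.073077 = 22.377 W/m².
Ratio Q̄_A / Q̄_B = 51.876 / 22.377 = 2.318.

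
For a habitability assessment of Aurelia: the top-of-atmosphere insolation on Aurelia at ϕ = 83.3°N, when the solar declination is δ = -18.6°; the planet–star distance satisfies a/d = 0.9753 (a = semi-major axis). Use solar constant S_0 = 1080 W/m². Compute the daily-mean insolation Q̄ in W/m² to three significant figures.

cos h₀ = −tan(+83.3°) tan(-18.600°) = 2.8648 ≥ 1 ⇒ polar night, h₀ = 0 and Q̄ = 0.
Inverse-square distance factor (a/d)² = 0.9753² = 0.951210.

Q̄ ≈ 0.00 W/m²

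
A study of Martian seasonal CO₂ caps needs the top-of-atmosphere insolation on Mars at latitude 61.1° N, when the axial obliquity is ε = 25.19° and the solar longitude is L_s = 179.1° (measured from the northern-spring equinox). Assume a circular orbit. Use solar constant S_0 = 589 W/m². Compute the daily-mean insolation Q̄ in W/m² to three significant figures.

Solar declination: sin δ = sin ε · sin L_s = sin 25.19° × sin 179.1° = 0.00669, so δ = +0.383°.
cos h₀ = −tan(+61.1°) tan(+0.383°) = -0.0121, h₀ = 1.5829 rad.
Bracket: h₀ sin ϕ sin δ + cos ϕ cos δ sin h₀ = 1.5829×0.87546×0.00669 + 0.48328×0.99998×0.99993 = 0.009271 + 0.483237 = 0.492508.
Q̄ = (S_0/π) × [bracket] = (589/π) × 0.492508 = 92.34 W/m².

Q̄ ≈ 92.3 W/m²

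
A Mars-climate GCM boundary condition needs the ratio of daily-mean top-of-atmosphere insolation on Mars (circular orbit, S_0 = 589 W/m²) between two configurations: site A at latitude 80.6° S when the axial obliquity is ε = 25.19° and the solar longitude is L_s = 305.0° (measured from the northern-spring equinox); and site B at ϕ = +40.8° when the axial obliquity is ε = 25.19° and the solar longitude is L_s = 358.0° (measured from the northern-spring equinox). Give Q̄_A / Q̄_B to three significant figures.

Q̄_A / Q̄_B ≈ 1.46

— Configuration A (ϕ=-80.6°):
Solar declination: sin δ = sin ε · sin L_s = sin 25.19° × sin 305.0° = -0.34865, so δ = -20.405°.
cos h₀ = −tan(-80.6°) tan(-20.405°) = -2.2470 ≤ −1 ⇒ polar day, h₀ = π.
Bracket: h₀ sin ϕ sin δ + cos ϕ cos δ sin h₀ = 3.1416×-0.98657×-0.34865 + 0.16333×0.93725×0.00000 = 1.080609 + 0.000000 = 1.080609.
Q̄ = (S_0/π) × [bracket] = (589/π) × 1.080609 = 202.60 W/m².
— Configuration B (ϕ=+40.8°):
Solar declination: sin δ = sin ε · sin L_s = sin 25.19° × sin 358.0° = -0.01485, so δ = -0.851°.
cos h₀ = −tan(+40.8°) tan(-0.851°) = 0.0128, h₀ = 1.5580 rad.
Bracket: h₀ sin ϕ sin δ + cos ϕ cos δ sin h₀ = 1.5580×0.65342×-0.01485 + 0.75700×0.99989×0.99992 = -0.015118 + 0.756856 = 0.741738.
Q̄ = (S_0/π) × [bracket] = (589/π) × 0.741738 = 139.06 W/m².
Ratio Q̄_A / Q̄_B = 202.60 / 139.06 = 1.457.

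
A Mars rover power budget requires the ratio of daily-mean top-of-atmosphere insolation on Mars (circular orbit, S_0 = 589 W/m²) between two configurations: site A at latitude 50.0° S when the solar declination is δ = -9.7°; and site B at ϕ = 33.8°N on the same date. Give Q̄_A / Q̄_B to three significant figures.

Q̄_A / Q̄_B ≈ 1.25

— Configuration A (ϕ=-50.0°):
cos h₀ = −tan(-50.0°) tan(-9.700°) = -0.2037, h₀ = 1.7759 rad.
Bracket: h₀ sin ϕ sin δ + cos ϕ cos δ sin h₀ = 1.7759×-0.76604×-0.16849 + 0.64279×0.98570×0.97903 = 0.229216 + 0.620312 = 0.849528.
Q̄ = (S_0/π) × [bracket] = (589/π) × 0.849528 = 159.27 W/m².
— Configuration B (ϕ=+33.8°):
cos h₀ = −tan(+33.8°) tan(-9.700°) = 0.1144, h₀ = 1.4561 rad.
Bracket: h₀ sin ϕ sin δ + cos ϕ cos δ sin h₀ = 1.4561×0.55630×-0.16849 + 0.83098×0.98570×0.99343 = -0.136482 + 0.813716 = 0.677234.
Q̄ = (S_0/π) × [bracket] = (589/π) × 0.677234 = 126.97 W/m².
Ratio Q̄_A / Q̄_B = 159.27 / 126.97 = 1.254.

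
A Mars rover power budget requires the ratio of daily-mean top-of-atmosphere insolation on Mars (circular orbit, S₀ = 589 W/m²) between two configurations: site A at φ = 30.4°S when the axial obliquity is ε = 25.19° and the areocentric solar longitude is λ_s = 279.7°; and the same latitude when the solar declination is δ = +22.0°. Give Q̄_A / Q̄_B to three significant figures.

— Configuration A (φ=-30.4°):
sin δ = sin 25.19° × sin 279.7° = -0.41954, so δ = -24.805°.
cos H₀ = −tan(-30.4°) tan(-24.805°) = -0.2712, H₀ = 1.8454 rad.
Bracket: H₀ sin φ sin δ + cos φ cos δ sin H₀ = 1.8454×-0.50603×-0.41954 + 0.86251×0.90774×0.96253 = 0.391778 + 0.753598 = 1.145376.
Q̄ = (S₀/π) × [bracket] = (589/π) × 1.145376 = 214.74 W/m².
— Configuration B (φ=-30.4°):
cos H₀ = −tan(-30.4°) tan(+22.000°) = 0.2370, H₀ = 1.3315 rad.
Bracket: H₀ sin φ sin δ + cos φ cos δ sin H₀ = 1.3315×-0.50603×0.37461 + 0.86251×0.92718×0.97150 = -0.252404 + 0.776911 = 0.524507.
Q̄ = (S₀/π) × [bracket] = (589/π) × 0.524507 = 98.337 W/m².
Ratio Q̄_A / Q̄_B = 214.74 / 98.337 = 2.184.

Q̄_A / Q̄_B ≈ 2.18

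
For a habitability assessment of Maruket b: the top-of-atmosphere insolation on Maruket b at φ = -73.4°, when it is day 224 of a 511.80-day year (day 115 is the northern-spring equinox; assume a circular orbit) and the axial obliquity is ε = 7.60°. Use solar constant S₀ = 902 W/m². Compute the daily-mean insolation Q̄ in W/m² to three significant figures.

Q̄ ≈ 33.6 W/m²

Solar longitude: λ_s = 360° × (224 − 115)/511.80 = 76.671°.
sin δ = sin 7.60° × sin 76.671° = 0.12869, so δ = +7.394°.
cos H₀ = −tan(-73.4°) tan(+7.394°) = 0.4353, H₀ = 1.1204 rad.
Bracket: H₀ sin φ sin δ + cos φ cos δ sin H₀ = 1.1204×-0.95832×0.12869 + 0.28569×0.99168×0.90028 = -0.138175 + 0.255061 = 0.116886.
Q̄ = (S₀/π) × [bracket] = (902/π) × 0.116886 = 33.56 W/m².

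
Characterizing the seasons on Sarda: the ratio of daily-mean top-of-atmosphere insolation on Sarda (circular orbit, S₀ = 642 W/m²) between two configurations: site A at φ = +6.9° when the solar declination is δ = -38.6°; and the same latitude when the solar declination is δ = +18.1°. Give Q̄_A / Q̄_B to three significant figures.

— Configuration A (φ=+6.9°):
cos H₀ = −tan(+6.9°) tan(-38.600°) = 0.0966, H₀ = 1.4740 rad.
Bracket: H₀ sin φ sin δ + cos φ cos δ sin H₀ = 1.4740×0.12014×-0.62388 + 0.99276×0.78152×0.99532 = -0.110481 + 0.772231 = 0.661750.
Q̄ = (S₀/π) × [bracket] = (642/π) × 0.661750 = 135.23 W/m².
— Configuration B (φ=+6.9°):
cos H₀ = −tan(+6.9°) tan(+18.100°) = -0.0396, H₀ = 1.6104 rad.
Bracket: H₀ sin φ sin δ + cos φ cos δ sin H₀ = 1.6104×0.12014×0.31068 + 0.99276×0.95052×0.99922 = 0.060108 + 0.942902 = 1.003010.
Q̄ = (S₀/π) × [bracket] = (642/π) × 1.003010 = 204.97 W/m².
Ratio Q̄_A / Q̄_B = 135.23 / 204.97 = 0.6598.

Q̄_A / Q̄_B ≈ 0.660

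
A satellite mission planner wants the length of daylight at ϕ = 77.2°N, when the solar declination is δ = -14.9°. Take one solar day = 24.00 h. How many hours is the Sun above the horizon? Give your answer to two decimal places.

cos h₀ = −tan ϕ · tan δ = 1.1712 ≥ 1, so the Sun never rises (polar night) and h₀ = 0.
Daylight = 2h₀/(2π) × 24.00 h = (0.0000/π) × 24.00 = 0.00 h.

0.00 h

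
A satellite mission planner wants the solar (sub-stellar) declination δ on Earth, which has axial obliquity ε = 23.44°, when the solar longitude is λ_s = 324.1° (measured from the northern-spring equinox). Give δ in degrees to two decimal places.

sin δ = sin ε · sin λ_s = sin 23.44° × sin 324.1° = -0.233252.
δ = arcsin(-0.233252) = -13.49°.

δ = -13.49°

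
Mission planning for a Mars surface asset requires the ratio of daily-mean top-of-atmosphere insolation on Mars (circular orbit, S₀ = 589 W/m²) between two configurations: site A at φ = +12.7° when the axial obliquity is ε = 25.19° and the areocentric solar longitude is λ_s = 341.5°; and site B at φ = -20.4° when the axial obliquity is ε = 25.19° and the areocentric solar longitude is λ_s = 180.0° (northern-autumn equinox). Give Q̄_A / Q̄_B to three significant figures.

— Configuration A (φ=+12.7°):
sin δ = sin 25.19° × sin 341.5° = -0.13505, so δ = -7.762°.
cos H₀ = −tan(+12.7°) tan(-7.762°) = 0.0307, H₀ = 1.5401 rad.
Bracket: H₀ sin φ sin δ + cos φ cos δ sin H₀ = 1.5401×0.21985×-0.13505 + 0.97553×0.99084×0.99953 = -0.045727 + 0.966140 = 0.920413.
Q̄ = (S₀/π) × [bracket] = (589/π) × 0.920413 = 172.56 W/m².
— Configuration B (φ=-20.4°):
sin δ = sin 25.19° × sin 180.0° = 0.00000, so δ = +0.000°.
cos H₀ = −tan(-20.4°) tan(+0.000°) = 0.0000, H₀ = 1.5708 rad.
Bracket: H₀ sin φ sin δ + cos φ cos δ sin H₀ = 1.5708×-0.34857×0.00000 + 0.93728×1.00000×1.00000 = -0.000000 + 0.937280 = 0.937280.
Q̄ = (S₀/π) × [bracket] = (589/π) × 0.937280 = 175.73 W/m².
Ratio Q̄_A / Q̄_B = 172.56 / 175.73 = 0.9820.

Q̄_A / Q̄_B ≈ 0.982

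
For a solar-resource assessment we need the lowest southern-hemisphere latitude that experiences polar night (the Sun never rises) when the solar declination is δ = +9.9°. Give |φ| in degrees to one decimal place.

|φ| = 80.1°

Polar night requires cos H₀ = −tan φ tan δ ≥ 1, i.e. tan φ tan δ ≤ −1.
The boundary is |tan φ| · |tan δ| = 1, so |φ| = 90° − |δ| = 90° − 9.9° = 80.1° in the southern hemisphere.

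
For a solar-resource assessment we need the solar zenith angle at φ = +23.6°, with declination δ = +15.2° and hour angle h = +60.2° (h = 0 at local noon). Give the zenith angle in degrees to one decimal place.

cos θ_z = sin φ sin δ + cos φ cos δ cos h = 0.104967 + 0.439477 = 0.544444.
θ_z = arccos(0.544444) = 57.0°.

θ_z = 57.0°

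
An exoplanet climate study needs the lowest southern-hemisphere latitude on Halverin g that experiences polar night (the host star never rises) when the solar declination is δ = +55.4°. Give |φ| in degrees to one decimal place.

Polar night requires cos H₀ = −tan φ tan δ ≥ 1, i.e. tan φ tan δ ≤ −1.
The boundary is |tan φ| · |tan δ| = 1, so |φ| = 90° − |δ| = 90° − 55.4° = 34.6° in the southern hemisphere.

|φ| = 34.6°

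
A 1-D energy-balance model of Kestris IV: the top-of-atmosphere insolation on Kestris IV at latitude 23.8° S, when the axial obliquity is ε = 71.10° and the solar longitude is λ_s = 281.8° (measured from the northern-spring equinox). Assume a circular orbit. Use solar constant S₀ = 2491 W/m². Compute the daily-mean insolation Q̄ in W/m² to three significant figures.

Solar declination: sin δ = sin ε · sin λ_s = sin 71.10° × sin 281.8° = -0.92609, so δ = -67.834°.
cos H₀ = −tan(-23.8°) tan(-67.834°) = -1.0826 ≤ −1 ⇒ polar day, H₀ = π.
Bracket: H₀ sin φ sin δ + cos φ cos δ sin H₀ = 3.1416×-0.40355×-0.92609 + 0.91496×0.37730×0.00000 = 1.174090 + 0.000000 = 1.174090.
Q̄ = (S₀/π) × [bracket] = (2491/π) × 1.174090 = 930.9 W/m².

Q̄ ≈ 931 W/m²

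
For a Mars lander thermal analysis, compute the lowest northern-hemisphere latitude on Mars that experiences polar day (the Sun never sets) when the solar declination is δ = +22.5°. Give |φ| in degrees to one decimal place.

Polar day requires cos H₀ = −tan φ tan δ ≤ −1, i.e. tan φ tan δ ≥ 1.
The boundary is |tan φ| · |tan δ| = 1, so |φ| = 90° − |δ| = 90° − 22.5° = 67.5° in the northern hemisphere.

|φ| = 67.5°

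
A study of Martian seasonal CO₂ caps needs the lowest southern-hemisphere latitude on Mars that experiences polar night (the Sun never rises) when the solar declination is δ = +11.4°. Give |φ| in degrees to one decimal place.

Polar night requires cos H₀ = −tan φ tan δ ≥ 1, i.e. tan φ tan δ ≤ −1.
The boundary is |tan φ| · |tan δ| = 1, so |φ| = 90° − |δ| = 90° − 11.4° = 78.6° in the southern hemisphere.

|φ| = 78.6°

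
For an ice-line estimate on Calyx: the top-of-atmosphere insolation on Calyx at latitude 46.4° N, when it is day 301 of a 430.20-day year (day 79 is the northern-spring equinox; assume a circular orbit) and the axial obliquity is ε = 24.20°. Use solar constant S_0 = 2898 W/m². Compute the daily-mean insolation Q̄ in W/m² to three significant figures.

Solar longitude: L_s = 360° × (301 − 79)/430.20 = 185.774°.
sin δ = sin 24.20° × sin 185.774° = -0.04124, so δ = -2.364°.
cos h₀ = −tan(+46.4°) tan(-2.364°) = 0.0433, h₀ = 1.5274 rad.
Bracket: h₀ sin ϕ sin δ + cos ϕ cos δ sin h₀ = 1.5274×0.72417×-0.04124 + 0.68962×0.99915×0.99906 = -0.045615 + 0.688386 = 0.642771.
Q̄ = (S_0/π) × [bracket] = (2898/π) × 0.642771 = 592.9 W/m².

Q̄ ≈ 593 W/m²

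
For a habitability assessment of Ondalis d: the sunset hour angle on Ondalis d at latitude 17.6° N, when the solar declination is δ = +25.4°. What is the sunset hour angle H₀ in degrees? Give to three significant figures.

cos H₀ = −tan φ · tan δ = −tan(+17.6°) × tan(+25.400°) = -0.1506, so H₀ = 1.7220 rad = 98.66°.

H₀ = 98.7°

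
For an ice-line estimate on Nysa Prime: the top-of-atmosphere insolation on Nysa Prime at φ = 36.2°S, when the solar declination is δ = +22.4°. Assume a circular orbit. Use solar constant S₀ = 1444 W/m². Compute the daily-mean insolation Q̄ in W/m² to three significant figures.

cos H₀ = −tan(-36.2°) tan(+22.400°) = 0.3017, H₀ = 1.2644 rad.
Bracket: H₀ sin φ sin δ + cos φ cos δ sin H₀ = 1.2644×-0.59061×0.38107 + 0.80696×0.92455×0.95341 = -0.284571 + 0.711315 = 0.426744.
Q̄ = (S₀/π) × [bracket] = (1444/π) × 0.426744 = 196.1 W/m².

Q̄ ≈ 196 W/m²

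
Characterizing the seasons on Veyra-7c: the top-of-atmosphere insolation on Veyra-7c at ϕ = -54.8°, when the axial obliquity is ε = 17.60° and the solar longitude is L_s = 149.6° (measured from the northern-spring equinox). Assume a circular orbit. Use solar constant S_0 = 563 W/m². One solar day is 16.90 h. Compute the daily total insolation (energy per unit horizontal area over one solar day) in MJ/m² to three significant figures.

4.22 MJ/m²

Solar declination: sin δ = sin ε · sin L_s = sin 17.60° × sin 149.6° = 0.15301, so δ = +8.801°.
cos h₀ = −tan(-54.8°) tan(+8.801°) = 0.2195, h₀ = 1.3495 rad.
Bracket: h₀ sin ϕ sin δ + cos ϕ cos δ sin h₀ = 1.3495×-0.81714×0.15301 + 0.57643×0.98822×0.97561 = -0.168729 + 0.555746 = 0.387017.
Q̄ = (S_0/π) × [bracket] = (563/π) × 0.387017 = 69.357 W/m².
Daily total = Q̄ × 16.90 h × 3600 s/h = 69.357 × 16.90 × 3600 / 10⁶ = 4.220 MJ/m².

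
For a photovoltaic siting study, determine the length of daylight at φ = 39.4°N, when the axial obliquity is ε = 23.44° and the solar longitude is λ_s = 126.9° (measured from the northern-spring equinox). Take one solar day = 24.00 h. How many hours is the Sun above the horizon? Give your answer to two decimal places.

14.13 h

Solar declination: sin δ = sin ε · sin λ_s = sin 23.44° × sin 126.9° = 0.31811, so δ = +18.548°.
cos H₀ = −tan φ · tan δ = −tan(+39.4°) × tan(+18.548°) = -0.2756, so H₀ = 1.8500 rad = 106.00°.
Daylight = 2H₀/(2π) × 24.00 h = (1.8500/π) × 24.00 = 14.13 h.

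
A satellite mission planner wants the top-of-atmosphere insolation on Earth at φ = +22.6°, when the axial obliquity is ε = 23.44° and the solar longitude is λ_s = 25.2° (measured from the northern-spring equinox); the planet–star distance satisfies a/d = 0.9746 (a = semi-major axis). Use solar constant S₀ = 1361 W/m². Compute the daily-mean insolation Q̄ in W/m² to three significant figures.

Solar declination: sin δ = sin ε · sin λ_s = sin 23.44° × sin 25.2° = 0.16937, so δ = +9.751°.
cos H₀ = −tan(+22.6°) tan(+9.751°) = -0.0715, H₀ = 1.6424 rad.
Bracket: H₀ sin φ sin δ + cos φ cos δ sin H₀ = 1.6424×0.38430×0.16937 + 0.92321×0.98555×0.99744 = 0.106902 + 0.907540 = 1.014442.
Inverse-square distance factor (a/d)² = 0.9746² = 0.949845.
Q̄ = (S₀/π) × 0.949845 × [bracket] = (1361/π) × 0.949845 × 1.014442 = 417.4 W/m².

Q̄ ≈ 417 W/m²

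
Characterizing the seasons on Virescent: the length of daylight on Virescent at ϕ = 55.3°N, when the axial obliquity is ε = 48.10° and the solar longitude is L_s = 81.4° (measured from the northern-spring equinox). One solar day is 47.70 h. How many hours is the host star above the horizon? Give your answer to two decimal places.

Solar declination: sin δ = sin ε · sin L_s = sin 48.10° × sin 81.4° = 0.73594, so δ = +47.387°.
Sunrise equation: cos h₀ = −tan ϕ · tan δ = -1.5698 ≤ −1, so the host star never sets (polar day) and h₀ = π.
Daylight = 2h₀/(2π) × 47.70 h = (3.1416/π) × 47.70 = 47.70 h.

47.70 h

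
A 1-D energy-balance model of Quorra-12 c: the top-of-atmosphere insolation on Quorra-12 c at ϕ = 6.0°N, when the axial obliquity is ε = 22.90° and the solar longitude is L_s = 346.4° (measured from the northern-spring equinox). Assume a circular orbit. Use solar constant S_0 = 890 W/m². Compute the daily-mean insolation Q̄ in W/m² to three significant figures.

Solar declination: sin δ = sin ε · sin L_s = sin 22.90° × sin 346.4° = -0.09150, so δ = -5.250°.
cos h₀ = −tan(+6.0°) tan(-5.250°) = 0.0097, h₀ = 1.5611 rad.
Bracket: h₀ sin ϕ sin δ + cos ϕ cos δ sin h₀ = 1.5611×0.10453×-0.09150 + 0.99452×0.99581×0.99995 = -0.014931 + 0.990303 = 0.975372.
Q̄ = (S_0/π) × [bracket] = (890/π) × 0.975372 = 276.3 W/m².

Q̄ ≈ 276 W/m²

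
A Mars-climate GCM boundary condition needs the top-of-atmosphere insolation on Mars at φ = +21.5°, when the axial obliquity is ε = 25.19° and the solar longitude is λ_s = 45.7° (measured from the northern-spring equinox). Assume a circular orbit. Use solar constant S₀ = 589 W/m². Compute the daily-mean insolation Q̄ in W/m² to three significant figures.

Q̄ ≈ 200 W/m²

Solar declination: sin δ = sin ε · sin λ_s = sin 25.19° × sin 45.7° = 0.30461, so δ = +17.735°.
cos H₀ = −tan(+21.5°) tan(+17.735°) = -0.1260, H₀ = 1.6971 rad.
Bracket: H₀ sin φ sin δ + cos φ cos δ sin H₀ = 1.6971×0.36650×0.30461 + 0.93042×0.95248×0.99203 = 0.189464 + 0.879143 = 1.068607.
Q̄ = (S₀/π) × [bracket] = (589/π) × 1.068607 = 200.3 W/m².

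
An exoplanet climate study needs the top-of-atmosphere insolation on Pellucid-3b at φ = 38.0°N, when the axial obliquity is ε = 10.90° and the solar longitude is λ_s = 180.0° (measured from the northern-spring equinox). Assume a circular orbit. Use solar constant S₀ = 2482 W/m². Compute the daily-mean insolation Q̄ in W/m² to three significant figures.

Solar declination: sin δ = sin ε · sin λ_s = sin 10.90° × sin 180.0° = 0.00000, so δ = +0.000°.
cos H₀ = −tan(+38.0°) tan(+0.000°) = -0.0000, H₀ = 1.5708 rad.
Bracket: H₀ sin φ sin δ + cos φ cos δ sin H₀ = 1.5708×0.61566×0.00000 + 0.78801×1.00000×1.00000 = 0.000000 + 0.788010 = 0.788010.
Q̄ = (S₀/π) × [bracket] = (2482/π) × 0.788010 = 622.6 W/m².

Q̄ ≈ 623 W/m²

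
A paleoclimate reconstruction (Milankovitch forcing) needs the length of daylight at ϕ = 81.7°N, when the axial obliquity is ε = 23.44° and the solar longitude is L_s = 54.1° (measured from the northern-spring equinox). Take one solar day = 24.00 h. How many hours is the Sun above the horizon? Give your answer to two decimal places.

24.00 h

Solar declination: sin δ = sin ε · sin L_s = sin 23.44° × sin 54.1° = 0.32223, so δ = +18.798°.
Sunrise equation: cos h₀ = −tan ϕ · tan δ = -2.3332 ≤ −1, so the Sun never sets (polar day) and h₀ = π.
Daylight = 2h₀/(2π) × 24.00 h = (3.1416/π) × 24.00 = 24.00 h.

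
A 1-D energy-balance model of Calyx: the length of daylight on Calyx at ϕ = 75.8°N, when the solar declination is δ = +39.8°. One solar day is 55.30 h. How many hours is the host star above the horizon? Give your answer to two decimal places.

55.30 h

Sunrise equation: cos h₀ = −tan ϕ · tan δ = -3.2927 ≤ −1, so the host star never sets (polar day) and h₀ = π.
Daylight = 2h₀/(2π) × 55.30 h = (3.1416/π) × 55.30 = 55.30 h.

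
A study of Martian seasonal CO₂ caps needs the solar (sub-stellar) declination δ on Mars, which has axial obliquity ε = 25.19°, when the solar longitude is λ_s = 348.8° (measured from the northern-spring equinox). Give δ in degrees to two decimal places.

sin δ = sin ε · sin λ_s = sin 25.19° × sin 348.8° = -0.082670.
δ = arcsin(-0.082670) = -4.74°.

δ = -4.74°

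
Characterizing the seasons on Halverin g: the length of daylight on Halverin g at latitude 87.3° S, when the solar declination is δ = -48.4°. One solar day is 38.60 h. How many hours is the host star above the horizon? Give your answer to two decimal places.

38.60 h

Sunrise equation: cos h₀ = −tan ϕ · tan δ = -23.8837 ≤ −1, so the host star never sets (polar day) and h₀ = π.
Daylight = 2h₀/(2π) × 38.60 h = (3.1416/π) × 38.60 = 38.60 h.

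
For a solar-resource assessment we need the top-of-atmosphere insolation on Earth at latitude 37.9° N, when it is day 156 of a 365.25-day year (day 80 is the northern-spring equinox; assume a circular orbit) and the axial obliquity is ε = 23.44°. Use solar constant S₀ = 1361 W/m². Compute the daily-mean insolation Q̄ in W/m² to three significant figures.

Solar longitude: λ_s = 360° × (156 − 80)/365.25 = 74.908°.
sin δ = sin 23.44° × sin 74.908° = 0.38407, so δ = +22.586°.
cos H₀ = −tan(+37.9°) tan(+22.586°) = -0.3238, H₀ = 1.9006 rad.
Bracket: H₀ sin φ sin δ + cos φ cos δ sin H₀ = 1.9006×0.61429×0.38407 + 0.78908×0.92330×0.94612 = 0.448409 + 0.689303 = 1.137712.
Q̄ = (S₀/π) × [bracket] = (1361/π) × 1.137712 = 492.9 W/m².

Q̄ ≈ 493 W/m²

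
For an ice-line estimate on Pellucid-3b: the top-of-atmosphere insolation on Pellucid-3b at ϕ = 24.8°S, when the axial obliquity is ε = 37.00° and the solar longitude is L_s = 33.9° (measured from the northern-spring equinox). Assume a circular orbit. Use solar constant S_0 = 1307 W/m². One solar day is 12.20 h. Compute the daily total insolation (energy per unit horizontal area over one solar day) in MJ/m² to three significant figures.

Solar declination: sin δ = sin ε · sin L_s = sin 37.00° × sin 33.9° = 0.33566, so δ = +19.613°.
cos h₀ = −tan(-24.8°) tan(+19.613°) = 0.1646, h₀ = 1.4054 rad.
Bracket: h₀ sin ϕ sin δ + cos ϕ cos δ sin h₀ = 1.4054×-0.41945×0.33566 + 0.90778×0.94198×0.98635 = -0.197870 + 0.843438 = 0.645568.
Q̄ = (S_0/π) × [bracket] = (1307/π) × 0.645568 = 268.58 W/m².
Daily total = Q̄ × 12.20 h × 3600 s/h = 268.58 × 12.20 × 3600 / 10⁶ = 11.80 MJ/m².

11.8 MJ/m²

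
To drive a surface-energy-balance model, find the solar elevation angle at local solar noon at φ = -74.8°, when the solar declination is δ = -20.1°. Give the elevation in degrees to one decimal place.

35.3°

At local noon the hour angle is zero, so the zenith angle equals |φ − δ| = |-74.8° − (-20.100°)| = 54.700°.
Elevation = 90° − 54.700° = 35.3°.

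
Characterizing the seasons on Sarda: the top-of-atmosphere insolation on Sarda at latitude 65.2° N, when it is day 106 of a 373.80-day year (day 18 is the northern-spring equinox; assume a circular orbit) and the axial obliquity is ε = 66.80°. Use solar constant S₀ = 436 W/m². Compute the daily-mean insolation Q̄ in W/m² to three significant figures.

Q̄ ≈ 362 W/m²

Solar longitude: λ_s = 360° × (106 − 18)/373.80 = 84.751°.
sin δ = sin 66.80° × sin 84.751° = 0.91528, so δ = +66.246°.
cos H₀ = −tan(+65.2°) tan(+66.246°) = -4.9175 ≤ −1 ⇒ polar day, H₀ = π.
Bracket: H₀ sin φ sin δ + cos φ cos δ sin H₀ = 3.1416×0.90778×0.91528 + 0.41945×0.40282×0.00000 = 2.610270 + 0.000000 = 2.610270.
Q̄ = (S₀/π) × [bracket] = (436/π) × 2.610270 = 362.3 W/m².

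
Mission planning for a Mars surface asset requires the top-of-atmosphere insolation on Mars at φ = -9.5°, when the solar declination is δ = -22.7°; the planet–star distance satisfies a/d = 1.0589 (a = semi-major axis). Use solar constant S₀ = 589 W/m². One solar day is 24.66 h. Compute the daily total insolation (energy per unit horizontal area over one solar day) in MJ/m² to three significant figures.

cos H₀ = −tan(-9.5°) tan(-22.700°) = -0.0700, H₀ = 1.6409 rad.
Bracket: H₀ sin φ sin δ + cos φ cos δ sin H₀ = 1.6409×-0.16505×-0.38591 + 0.98629×0.92254×0.99755 = 0.104516 + 0.907663 = 1.012179.
Inverse-square distance factor (a/d)² = 1.0589² = 1.121269.
Q̄ = (S₀/π) × 1.121269 × [bracket] = (589/π) × 1.121269 × 1.012179 = 212.78 W/m².
Daily total = Q̄ × 24.66 h × 3600 s/h = 212.78 × 24.66 × 3600 / 10⁶ = 18.89 MJ/m².

18.9 MJ/m²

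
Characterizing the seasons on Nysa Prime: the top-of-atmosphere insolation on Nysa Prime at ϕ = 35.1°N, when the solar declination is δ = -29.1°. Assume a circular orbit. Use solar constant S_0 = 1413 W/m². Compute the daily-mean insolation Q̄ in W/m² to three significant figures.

cos h₀ = −tan(+35.1°) tan(-29.100°) = 0.3912, h₀ = 1.1689 rad.
Bracket: h₀ sin ϕ sin δ + cos ϕ cos δ sin h₀ = 1.1689×0.57501×-0.48634 + 0.81815×0.87377×0.92031 = -0.326883 + 0.657907 = 0.331024.
Q̄ = (S_0/π) × [bracket] = (1413/π) × 0.331024 = 148.9 W/m².

Q̄ ≈ 149 W/m²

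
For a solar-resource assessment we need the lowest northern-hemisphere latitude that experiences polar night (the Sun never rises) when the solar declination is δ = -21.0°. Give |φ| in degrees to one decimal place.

|φ| = 69.0°

Polar night requires cos H₀ = −tan φ tan δ ≥ 1, i.e. tan φ tan δ ≤ −1.
The boundary is |tan φ| · |tan δ| = 1, so |φ| = 90° − |δ| = 90° − 21.0° = 69.0° in the northern hemisphere.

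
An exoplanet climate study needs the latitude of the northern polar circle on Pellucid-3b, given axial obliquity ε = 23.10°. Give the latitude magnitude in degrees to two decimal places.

The polar circle is the lowest latitude that experiences at least one full rotation of continuous daylight at the northern-summer solstice; it lies at |φ| = 90° − ε = 90° − 23.10° = 66.90°.

66.90°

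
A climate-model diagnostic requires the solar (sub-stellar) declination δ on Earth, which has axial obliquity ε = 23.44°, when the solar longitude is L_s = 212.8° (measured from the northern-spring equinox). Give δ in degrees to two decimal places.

δ = -12.44°

sin δ = sin ε · sin L_s = sin 23.44° × sin 212.8° = -0.215485.
δ = arcsin(-0.215485) = -12.44°.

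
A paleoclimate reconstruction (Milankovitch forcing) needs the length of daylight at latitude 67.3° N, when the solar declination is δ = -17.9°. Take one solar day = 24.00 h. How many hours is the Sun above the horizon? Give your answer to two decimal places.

5.26 h

cos h₀ = −tan ϕ · tan δ = −tan(+67.3°) × tan(-17.900°) = 0.7721, so h₀ = 0.6886 rad = 39.45°.
Daylight = 2h₀/(2π) × 24.00 h = (0.6886/π) × 24.00 = 5.26 h.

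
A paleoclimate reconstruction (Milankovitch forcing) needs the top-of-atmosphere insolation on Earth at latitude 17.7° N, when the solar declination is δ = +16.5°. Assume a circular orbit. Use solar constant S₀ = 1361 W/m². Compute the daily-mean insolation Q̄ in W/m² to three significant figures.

cos H₀ = −tan(+17.7°) tan(+16.500°) = -0.0945, H₀ = 1.6655 rad.
Bracket: H₀ sin φ sin δ + cos φ cos δ sin H₀ = 1.6655×0.30403×0.28402 + 0.95266×0.95882×0.99552 = 0.143817 + 0.909337 = 1.053154.
Q̄ = (S₀/π) × [bracket] = (1361/π) × 1.053154 = 456.2 W/m².

Q̄ ≈ 456 W/m²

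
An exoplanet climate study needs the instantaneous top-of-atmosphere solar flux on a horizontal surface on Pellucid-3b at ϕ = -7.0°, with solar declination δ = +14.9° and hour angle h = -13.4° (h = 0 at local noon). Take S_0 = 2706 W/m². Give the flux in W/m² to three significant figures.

2.44e+03 W/m²

cos θ_z = sin ϕ sin δ + cos ϕ cos δ cos h = -0.031337 + 0.933060 = 0.901723.
Flux = S_0 · cos θ_z = 2706 × 0.901723 = 2440 W/m².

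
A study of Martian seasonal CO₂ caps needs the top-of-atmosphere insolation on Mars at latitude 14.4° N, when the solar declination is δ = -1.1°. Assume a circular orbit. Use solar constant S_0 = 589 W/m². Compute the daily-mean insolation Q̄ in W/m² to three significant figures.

Q̄ ≈ 180 W/m²

cos h₀ = −tan(+14.4°) tan(-1.100°) = 0.0049, h₀ = 1.5659 rad.
Bracket: h₀ sin ϕ sin δ + cos ϕ cos δ sin h₀ = 1.5659×0.24869×-0.01920 + 0.96858×0.99982×0.99999 = -0.007477 + 0.968396 = 0.960919.
Q̄ = (S_0/π) × [bracket] = (589/π) × 0.960919 = 180.2 W/m².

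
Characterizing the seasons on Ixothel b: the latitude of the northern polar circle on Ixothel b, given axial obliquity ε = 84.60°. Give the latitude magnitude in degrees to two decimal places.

5.40°

The polar circle is the lowest latitude that experiences at least one full rotation of continuous daylight at the northern-summer solstice; it lies at |φ| = 90° − ε = 90° − 84.60° = 5.40°.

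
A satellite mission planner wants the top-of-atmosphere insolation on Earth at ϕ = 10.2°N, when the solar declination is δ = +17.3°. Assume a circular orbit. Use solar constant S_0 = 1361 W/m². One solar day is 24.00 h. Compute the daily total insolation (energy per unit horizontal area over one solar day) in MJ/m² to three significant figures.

cos h₀ = −tan(+10.2°) tan(+17.300°) = -0.0560, h₀ = 1.6269 rad.
Bracket: h₀ sin ϕ sin δ + cos ϕ cos δ sin h₀ = 1.6269×0.17708×0.29737 + 0.98420×0.95476×0.99843 = 0.085670 + 0.938200 = 1.023870.
Q̄ = (S_0/π) × [bracket] = (1361/π) × 1.023870 = 443.56 W/m².
Daily total = Q̄ × 24.00 h × 3600 s/h = 443.56 × 24.00 × 3600 / 10⁶ = 38.32 MJ/m².

38.3 MJ/m²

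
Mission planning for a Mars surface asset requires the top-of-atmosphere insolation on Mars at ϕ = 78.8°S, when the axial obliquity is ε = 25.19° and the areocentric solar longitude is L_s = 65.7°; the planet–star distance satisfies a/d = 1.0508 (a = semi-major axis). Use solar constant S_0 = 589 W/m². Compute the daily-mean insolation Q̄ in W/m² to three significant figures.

sin δ = sin 25.19° × sin 65.7° = 0.38791, so δ = +22.825°.
cos h₀ = −tan(-78.8°) tan(+22.825°) = 2.1255 ≥ 1 ⇒ polar night, h₀ = 0 and Q̄ = 0.
Inverse-square distance factor (a/d)² = 1.0508² = 1.104181.

Q̄ ≈ 0.00 W/m²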